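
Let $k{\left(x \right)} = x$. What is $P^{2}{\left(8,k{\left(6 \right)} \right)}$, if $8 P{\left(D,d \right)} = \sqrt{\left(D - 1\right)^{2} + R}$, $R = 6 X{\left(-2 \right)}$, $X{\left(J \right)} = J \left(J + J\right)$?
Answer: $\frac{97}{64} \approx 1.5156$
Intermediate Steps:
$X{\left(J \right)} = 2 J^{2}$ ($X{\left(J \right)} = J 2 J = 2 J^{2}$)
$R = 48$ ($R = 6 \cdot 2 \left(-2\right)^{2} = 6 \cdot 2 \cdot 4 = 6 \cdot 8 = 48$)
$P{\left(D,d \right)} = \frac{\sqrt{48 + \left(-1 + D\right)^{2}}}{8}$ ($P{\left(D,d \right)} = \frac{\sqrt{\left(D - 1\right)^{2} + 48}}{8} = \frac{\sqrt{\left(-1 + D\right)^{2} + 48}}{8} = \frac{\sqrt{48 + \left(-1 + D\right)^{2}}}{8}$)
$P^{2}{\left(8,k{\left(6 \right)} \right)} = \left(\frac{\sqrt{48 + \left(-1 + 8\right)^{2}}}{8}\right)^{2} = \left(\frac{\sqrt{48 + 7^{2}}}{8}\right)^{2} = \left(\frac{\sqrt{48 + 49}}{8}\right)^{2} = \left(\frac{\sqrt{97}}{8}\right)^{2} = \frac{97}{64}$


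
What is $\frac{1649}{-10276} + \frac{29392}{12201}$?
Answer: $\frac{40273249}{17911068} \approx 2.2485$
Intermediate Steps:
$\frac{1649}{-10276} + \frac{29392}{12201} = 1649 \left(- \frac{1}{10276}\right) + 29392 \cdot \frac{1}{12201} = - \frac{1649}{10276} + \frac{29392}{12201} = \frac{40273249}{17911068}$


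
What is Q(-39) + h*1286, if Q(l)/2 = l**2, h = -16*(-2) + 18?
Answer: 67342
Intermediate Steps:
h = 50 (h = 32 + 18 = 50)
Q(l) = 2*l**2
Q(-39) + h*1286 = 2*(-39)**2 + 50*1286 = 2*1521 + 64300 = 3042 + 64300 = 67342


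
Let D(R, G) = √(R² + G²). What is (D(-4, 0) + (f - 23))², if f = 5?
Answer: 196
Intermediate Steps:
D(R, G) = √(G² + R²)
(D(-4, 0) + (f - 23))² = (√(0² + (-4)²) + (5 - 23))² = (√(0 + 16) - 18)² = (√16 - 18)² = (4 - 18)² = (-14)² = 196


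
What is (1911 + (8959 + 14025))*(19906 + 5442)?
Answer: 631038460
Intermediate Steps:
(1911 + (8959 + 14025))*(19906 + 5442) = (1911 + 22984)*25348 = 24895*25348 = 631038460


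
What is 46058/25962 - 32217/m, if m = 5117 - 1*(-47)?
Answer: -299287121/67033884 ≈ -4.4647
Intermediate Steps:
m = 5164 (m = 5117 + 47 = 5164)
46058/25962 - 32217/m = 46058/25962 - 32217/5164 = 46058*(1/25962) - 32217*1/5164 = 23029/12981 - 32217/5164 = -299287121/67033884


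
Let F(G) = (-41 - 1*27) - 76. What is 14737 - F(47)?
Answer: 14881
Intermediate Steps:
F(G) = -144 (F(G) = (-41 - 27) - 76 = -68 - 76 = -144)
14737 - F(47) = 14737 - 1*(-144) = 14737 + 144 = 14881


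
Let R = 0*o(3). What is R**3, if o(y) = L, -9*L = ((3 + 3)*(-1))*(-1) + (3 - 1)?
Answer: 0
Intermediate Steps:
L = -8/9 (L = -(((3 + 3)*(-1))*(-1) + (3 - 1))/9 = -((6*(-1))*(-1) + 2)/9 = -(-6*(-1) + 2)/9 = -(6 + 2)/9 = -1/9*8 = -8/9 ≈ -0.88889)
o(y) = -8/9
R = 0 (R = 0*(-8/9) = 0)
R**3 = 0**3 = 0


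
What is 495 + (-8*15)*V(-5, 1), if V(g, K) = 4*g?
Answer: 2895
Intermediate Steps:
495 + (-8*15)*V(-5, 1) = 495 + (-8*15)*(4*(-5)) = 495 - 120*(-20) = 495 + 2400 = 2895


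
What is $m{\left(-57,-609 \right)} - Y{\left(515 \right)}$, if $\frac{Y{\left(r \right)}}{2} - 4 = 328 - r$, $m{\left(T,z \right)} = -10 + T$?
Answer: $299$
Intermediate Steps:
$Y{\left(r \right)} = 664 - 2 r$ ($Y{\left(r \right)} = 8 + 2 \left(328 - r\right) = 8 - \left(-656 + 2 r\right) = 664 - 2 r$)
$m{\left(-57,-609 \right)} - Y{\left(515 \right)} = \left(-10 - 57\right) - \left(664 - 1030\right) = -67 - \left(664 - 1030\right) = -67 - -366 = -67 + 366 = 299$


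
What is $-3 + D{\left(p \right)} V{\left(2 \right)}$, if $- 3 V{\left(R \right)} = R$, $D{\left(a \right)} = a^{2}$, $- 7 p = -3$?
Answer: $- \frac{153}{49} \approx -3.1224$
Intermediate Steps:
$p = \frac{3}{7}$ ($p = \left(- \frac{1}{7}\right) \left(-3\right) = \frac{3}{7} \approx 0.42857$)
$V{\left(R \right)} = - \frac{R}{3}$
$-3 + D{\left(p \right)} V{\left(2 \right)} = -3 + \left(\frac{3}{7}\right)^{2} \left(\left(- \frac{1}{3}\right) 2\right) = -3 + \frac{9}{49} \left(- \frac{2}{3}\right) = -3 - \frac{6}{49} = - \frac{153}{49}$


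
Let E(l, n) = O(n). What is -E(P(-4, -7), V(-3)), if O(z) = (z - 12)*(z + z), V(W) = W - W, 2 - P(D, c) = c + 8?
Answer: 0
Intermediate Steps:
P(D, c) = -6 - c (P(D, c) = 2 - (c + 8) = 2 - (8 + c) = 2 + (-8 - c) = -6 - c)
V(W) = 0
O(z) = 2*z*(-12 + z) (O(z) = (-12 + z)*(2*z) = 2*z*(-12 + z))
E(l, n) = 2*n*(-12 + n)
-E(P(-4, -7), V(-3)) = -2*0*(-12 + 0) = -2*0*(-12) = -1*0 = 0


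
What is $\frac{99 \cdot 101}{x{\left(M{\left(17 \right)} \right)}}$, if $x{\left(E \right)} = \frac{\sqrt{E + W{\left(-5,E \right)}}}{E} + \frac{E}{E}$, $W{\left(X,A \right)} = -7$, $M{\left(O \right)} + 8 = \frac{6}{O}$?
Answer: $\frac{168983100}{21133} + \frac{1299870 i \sqrt{4233}}{21133} \approx 7996.2 + 4001.9 i$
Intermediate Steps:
$M{\left(O \right)} = -8 + \frac{6}{O}$
$x{\left(E \right)} = 1 + \frac{\sqrt{-7 + E}}{E}$ ($x{\left(E \right)} = \frac{\sqrt{E - 7}}{E} + \frac{E}{E} = \frac{\sqrt{-7 + E}}{E} + 1 = 1 + \frac{\sqrt{-7 + E}}{E}$)
$\frac{99 \cdot 101}{x{\left(M{\left(17 \right)} \right)}} = \frac{99 \cdot 101}{\frac{1}{-8 + \frac{6}{17}} \left(\left(-8 + \frac{6}{17}\right) + \sqrt{-7 - \left(8 - \frac{6}{17}\right)}\right)} = \frac{9999}{\frac{1}{-8 + 6 \cdot \frac{1}{17}} \left(\left(-8 + 6 \cdot \frac{1}{17}\right) + \sqrt{-7 + \left(-8 + 6 \cdot \frac{1}{17}\right)}\right)} = \frac{9999}{\frac{1}{-8 + \frac{6}{17}} \left(\left(-8 + \frac{6}{17}\right) + \sqrt{-7 + \left(-8 + \frac{6}{17}\right)}\right)} = \frac{9999}{\frac{1}{- \frac{130}{17}} \left(- \frac{130}{17} + \sqrt{-7 - \frac{130}{17}}\right)} = \frac{9999}{\left(- \frac{17}{130}\right) \left(- \frac{130}{17} + \sqrt{- \frac{249}{17}}\right)} = \frac{9999}{\left(- \frac{17}{130}\right) \left(- \frac{130}{17} + \frac{i \sqrt{4233}}{17}\right)} = \frac{9999}{1 - \frac{i \sqrt{4233}}{130}}$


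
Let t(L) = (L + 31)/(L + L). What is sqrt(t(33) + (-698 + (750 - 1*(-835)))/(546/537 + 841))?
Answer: sqrt(50049194939733)/4973793 ≈ 1.4224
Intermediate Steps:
t(L) = (31 + L)/(2*L) (t(L) = (31 + L)/((2*L)) = (31 + L)*(1/(2*L)) = (31 + L)/(2*L))
sqrt(t(33) + (-698 + (750 - 1*(-835)))/(546/537 + 841)) = sqrt((1/2)*(31 + 33)/33 + (-698 + (750 - 1*(-835)))/(546/537 + 841)) = sqrt((1/2)*(1/33)*64 + (-698 + (750 + 835))/(546*(1/537) + 841)) = sqrt(32/33 + (-698 + 1585)/(182/179 + 841)) = sqrt(32/33 + 887/(150721/179)) = sqrt(32/33 + 887*(179/150721)) = sqrt(32/33 + 158773/150721) = sqrt(10062581/4973793) = sqrt(50049194939733)/4973793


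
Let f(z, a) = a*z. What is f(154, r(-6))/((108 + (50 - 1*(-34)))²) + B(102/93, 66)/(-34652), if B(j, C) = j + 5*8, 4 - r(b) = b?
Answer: 100457609/2474984448 ≈ 0.040589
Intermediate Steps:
r(b) = 4 - b
B(j, C) = 40 + j (B(j, C) = j + 40 = 40 + j)
f(154, r(-6))/((108 + (50 - 1*(-34)))²) + B(102/93, 66)/(-34652) = ((4 - 1*(-6))*154)/((108 + (50 - 1*(-34)))²) + (40 + 102/93)/(-34652) = ((4 + 6)*154)/((108 + (50 + 34))²) + (40 + 102*(1/93))*(-1/34652) = (10*154)/((108 + 84)²) + (40 + 34/31)*(-1/34652) = 1540/(192²) + (1274/31)*(-1/34652) = 1540/36864 - 637/537106 = 1540*(1/36864) - 637/537106 = 385/9216 - 637/537106 = 100457609/2474984448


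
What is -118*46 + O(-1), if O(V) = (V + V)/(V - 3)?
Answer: -10855/2 ≈ -5427.5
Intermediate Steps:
O(V) = 2*V/(-3 + V) (O(V) = (2*V)/(-3 + V) = 2*V/(-3 + V))
-118*46 + O(-1) = -118*46 + 2*(-1)/(-3 - 1) = -5428 + 2*(-1)/(-4) = -5428 + 2*(-1)*(-¼) = -5428 + ½ = -10855/2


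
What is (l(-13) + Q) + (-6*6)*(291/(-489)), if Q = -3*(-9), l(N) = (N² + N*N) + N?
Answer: 60868/163 ≈ 373.42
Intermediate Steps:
l(N) = N + 2*N² (l(N) = (N² + N²) + N = 2*N² + N = N + 2*N²)
Q = 27
(l(-13) + Q) + (-6*6)*(291/(-489)) = (-13*(1 + 2*(-13)) + 27) + (-6*6)*(291/(-489)) = (-13*(1 - 26) + 27) - 10476*(-1)/489 = (-13*(-25) + 27) - 36*(-97/163) = (325 + 27) + 3492/163 = 352 + 3492/163 = 60868/163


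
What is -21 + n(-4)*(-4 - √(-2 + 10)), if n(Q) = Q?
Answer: -5 + 8*√2 ≈ 6.3137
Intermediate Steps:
-21 + n(-4)*(-4 - √(-2 + 10)) = -21 - 4*(-4 - √(-2 + 10)) = -21 - 4*(-4 - √8) = -21 - 4*(-4 - 2*√2) = -21 + (16 + 8*√2) = -5 + 8*√2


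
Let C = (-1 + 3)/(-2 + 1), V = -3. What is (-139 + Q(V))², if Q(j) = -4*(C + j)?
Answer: 14161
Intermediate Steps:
C = -2 (C = 2/(-1) = 2*(-1) = -2)
Q(j) = 8 - 4*j (Q(j) = -4*(-2 + j) = 8 - 4*j)
(-139 + Q(V))² = (-139 + (8 - 4*(-3)))² = (-139 + (8 + 12))² = (-139 + 20)² = (-119)² = 14161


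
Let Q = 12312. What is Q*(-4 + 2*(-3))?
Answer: -123120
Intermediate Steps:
Q*(-4 + 2*(-3)) = 12312*(-4 + 2*(-3)) = 12312*(-4 - 6) = 12312*(-10) = -123120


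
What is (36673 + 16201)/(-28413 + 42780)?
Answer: 52874/14367 ≈ 3.6802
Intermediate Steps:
(36673 + 16201)/(-28413 + 42780) = 52874/14367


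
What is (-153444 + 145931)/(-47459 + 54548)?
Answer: -7513/7089 ≈ -1.0598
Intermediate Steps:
(-153444 + 145931)/(-47459 + 54548) = -7513/7089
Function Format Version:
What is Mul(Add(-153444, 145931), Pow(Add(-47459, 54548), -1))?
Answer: Rational(-7513, 7089) ≈ -1.0598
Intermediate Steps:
Mul(Add(-153444, 145931), Pow(Add(-47459, 54548), -1)) = Mul(-7513, Pow(7089, -1)) = Mul(-7513, Rational(1, 7089)) = Rational(-7513, 7089)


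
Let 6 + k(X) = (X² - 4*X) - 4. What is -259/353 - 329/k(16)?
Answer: -23325/9178 ≈ -2.5414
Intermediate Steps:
k(X) = -10 + X² - 4*X (k(X) = -6 + ((X² - 4*X) - 4) = -6 + (-4 + X² - 4*X) = -10 + X² - 4*X)
-259/353 - 329/k(16) = -259/353 - 329/(-10 + 16² - 4*16) = -259*1/353 - 329/(-10 + 256 - 64) = -259/353 - 329/182 = -259/353 - 329*1/182 = -259/353 - 47/26 = -23325/9178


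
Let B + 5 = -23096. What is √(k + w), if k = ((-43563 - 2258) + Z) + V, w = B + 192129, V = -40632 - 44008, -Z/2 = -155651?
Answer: √349869 ≈ 591.50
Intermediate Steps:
Z = 311302 (Z = -2*(-155651) = 311302)
B = -23101 (B = -5 - 23096 = -23101)
V = -84640
w = 169028 (w = -23101 + 192129 = 169028)
k = 180841 (k = ((-43563 - 2258) + 311302) - 84640 = (-45821 + 311302) - 84640 = 265481 - 84640 = 180841)
√(k + w) = √(180841 + 169028) = √349869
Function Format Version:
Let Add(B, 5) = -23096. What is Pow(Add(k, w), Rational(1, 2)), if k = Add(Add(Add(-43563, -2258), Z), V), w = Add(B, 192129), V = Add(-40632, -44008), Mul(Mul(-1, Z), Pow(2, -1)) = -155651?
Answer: Pow(349869, Rational(1, 2)) ≈ 591.50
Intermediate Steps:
Z = 311302 (Z = Mul(-2, -155651) = 311302)
B = -23101 (B = Add(-5, -23096) = -23101)
V = -84640
w = 169028 (w = Add(-23101, 192129) = 169028)
k = 180841 (k = Add(Add(Add(-43563, -2258), 311302), -84640) = Add(Add(-45821, 311302), -84640) = Add(265481, -84640) = 180841)
Pow(Add(k, w), Rational(1, 2)) = Pow(Add(180841, 169028), Rational(1, 2)) = Pow(349869, Rational(1, 2))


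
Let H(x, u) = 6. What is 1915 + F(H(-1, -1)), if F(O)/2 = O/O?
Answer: 1917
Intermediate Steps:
F(O) = 2 (F(O) = 2*(O/O) = 2*1 = 2)
1915 + F(H(-1, -1)) = 1915 + 2 = 1917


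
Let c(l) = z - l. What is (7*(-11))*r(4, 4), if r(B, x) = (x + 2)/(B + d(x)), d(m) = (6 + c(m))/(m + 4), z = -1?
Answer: -112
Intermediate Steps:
c(l) = -1 - l
d(m) = (5 - m)/(4 + m) (d(m) = (6 + (-1 - m))/(m + 4) = (5 - m)/(4 + m))
r(B, x) = (2 + x)/(B + (5 - x)/(4 + x)) (r(B, x) = (x + 2)/(B + (5 - x)/(4 + x)) = (2 + x)/(B + (5 - x)/(4 + x)))
(7*(-11))*r(4, 4) = (7*(-11))*((2 + 4)*(4 + 4)/(5 - 1*4 + 4*(4 + 4))) = -77*6*8/(5 - 4 + 4*8) = -77*6*8/(5 - 4 + 32) = -77*6*8/33 = -7*6*8/3 = -77*16/11 = -112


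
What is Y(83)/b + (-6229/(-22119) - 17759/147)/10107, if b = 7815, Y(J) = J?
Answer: -590915111/452950780695 ≈ -0.0013046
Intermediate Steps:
Y(83)/b + (-6229/(-22119) - 17759/147)/10107 = 83/7815 + (-6229/(-22119) - 17759/147)/10107 = 83*(1/7815) + (-6229*(-1/22119) - 17759*1/147)*(1/10107) = 83/7815 + (6229/22119 - 2537/21)*(1/10107) = 83/7815 - 6220566/51611*1/10107 = 83/7815 - 691174/57959153 = -590915111/452950780695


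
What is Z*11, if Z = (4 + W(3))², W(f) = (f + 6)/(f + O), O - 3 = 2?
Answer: 18491/64 ≈ 288.92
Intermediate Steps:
O = 5 (O = 3 + 2 = 5)
W(f) = (6 + f)/(5 + f) (W(f) = (f + 6)/(f + 5) = (6 + f)/(5 + f))
Z = 1681/64 (Z = (4 + (6 + 3)/(5 + 3))² = (4 + 9/8)² = (41/8)² = 1681/64 ≈ 26.266)
Z*11 = (1681/64)*11 = 18491/64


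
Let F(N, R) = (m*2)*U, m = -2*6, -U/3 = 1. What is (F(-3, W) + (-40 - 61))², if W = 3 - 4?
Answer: 841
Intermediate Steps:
U = -3 (U = -3*1 = -3)
m = -12
W = -1
F(N, R) = 72 (F(N, R) = -12*2*(-3) = -24*(-3) = 72)
(F(-3, W) + (-40 - 61))² = (72 + (-40 - 61))² = (72 - 101)² = (-29)² = 841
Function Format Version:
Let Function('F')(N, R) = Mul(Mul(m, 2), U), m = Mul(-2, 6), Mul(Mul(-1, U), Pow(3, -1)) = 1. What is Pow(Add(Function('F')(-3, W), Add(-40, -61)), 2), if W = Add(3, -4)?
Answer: 841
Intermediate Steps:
U = -3 (U = Mul(-3, 1) = -3)
m = -12
W = -1
Function('F')(N, R) = 72 (Function('F')(N, R) = Mul(Mul(-12, 2), -3) = Mul(-24, -3) = 72)
Pow(Add(Function('F')(-3, W), Add(-40, -61)), 2) = Pow(Add(72, Add(-40, -61)), 2) = Pow(Add(72, -101), 2) = Pow(-29, 2) = 841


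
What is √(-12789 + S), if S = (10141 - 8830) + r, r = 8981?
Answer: I*√2497 ≈ 49.97*I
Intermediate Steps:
S = 10292 (S = (10141 - 8830) + 8981 = 1311 + 8981 = 10292)
√(-12789 + S) = √(-12789 + 10292) = √(-2497) = I*√2497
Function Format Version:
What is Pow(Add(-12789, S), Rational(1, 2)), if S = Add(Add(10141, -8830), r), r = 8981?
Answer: Mul(I, Pow(2497, Rational(1, 2))) ≈ Mul(49.970, I)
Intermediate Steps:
S = 10292 (S = Add(Add(10141, -8830), 8981) = Add(1311, 8981) = 10292)
Pow(Add(-12789, S), Rational(1, 2)) = Pow(Add(-12789, 10292), Rational(1, 2)) = Pow(-2497, Rational(1, 2)) = Mul(I, Pow(2497, Rational(1, 2)))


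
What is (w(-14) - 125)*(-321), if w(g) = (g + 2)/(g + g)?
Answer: 279912/7 ≈ 39987.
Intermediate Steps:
w(g) = (2 + g)/(2*g) (w(g) = (2 + g)/((2*g)) = (2 + g)*(1/(2*g)) = (2 + g)/(2*g))
(w(-14) - 125)*(-321) = ((1/2)*(2 - 14)/(-14) - 125)*(-321) = ((1/2)*(-1/14)*(-12) - 125)*(-321) = (3/7 - 125)*(-321) = -872/7*(-321) = 279912/7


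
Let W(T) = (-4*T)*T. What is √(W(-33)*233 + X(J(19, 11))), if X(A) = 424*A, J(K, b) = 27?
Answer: 30*I*√1115 ≈ 1001.7*I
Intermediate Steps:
W(T) = -4*T²
√(W(-33)*233 + X(J(19, 11))) = √(-4*(-33)²*233 + 424*27) = √(-4*1089*233 + 11448) = √(-4356*233 + 11448) = √(-1014948 + 11448) = √(-1003500) = 30*I*√1115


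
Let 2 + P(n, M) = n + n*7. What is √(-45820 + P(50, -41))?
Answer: I*√45422 ≈ 213.12*I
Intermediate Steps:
P(n, M) = -2 + 8*n (P(n, M) = -2 + (n + n*7) = -2 + (n + 7*n) = -2 + 8*n)
√(-45820 + P(50, -41)) = √(-45820 + (-2 + 8*50)) = √(-45820 + (-2 + 400)) = √(-45820 + 398) = √(-45422) = I*√45422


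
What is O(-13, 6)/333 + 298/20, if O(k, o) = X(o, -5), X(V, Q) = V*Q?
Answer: 16439/1110 ≈ 14.810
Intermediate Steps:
X(V, Q) = Q*V
O(k, o) = -5*o
O(-13, 6)/333 + 298/20 = -5*6/333 + 298/20 = -30*1/333 + 298*(1/20) = -10/111 + 149/10 = 16439/1110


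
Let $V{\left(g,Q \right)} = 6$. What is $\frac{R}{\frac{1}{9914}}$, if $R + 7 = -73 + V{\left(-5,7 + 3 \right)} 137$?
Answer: $7356188$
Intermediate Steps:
$R = 742$ ($R = -7 + \left(-73 + 6 \cdot 137\right) = -7 + \left(-73 + 822\right) = -7 + 749 = 742$)
$\frac{R}{\frac{1}{9914}} = \frac{742}{\frac{1}{9914}} = 742 \frac{1}{\frac{1}{9914}} = 742 \cdot 9914 = 7356188$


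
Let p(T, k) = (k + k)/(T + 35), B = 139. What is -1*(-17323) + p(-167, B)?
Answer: 1143179/66 ≈ 17321.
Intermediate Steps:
p(T, k) = 2*k/(35 + T) (p(T, k) = (2*k)/(35 + T) = 2*k/(35 + T))
-1*(-17323) + p(-167, B) = -1*(-17323) + 2*139/(35 - 167) = 17323 + 2*139/(-132) = 17323 + 2*139*(-1/132) = 17323 - 139/66 = 1143179/66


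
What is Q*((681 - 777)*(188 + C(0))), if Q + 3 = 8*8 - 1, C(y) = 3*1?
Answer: -1100160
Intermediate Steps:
C(y) = 3
Q = 60 (Q = -3 + (8*8 - 1) = -3 + (64 - 1) = -3 + 63 = 60)
Q*((681 - 777)*(188 + C(0))) = 60*((681 - 777)*(188 + 3)) = 60*(-96*191) = 60*(-18336) = -1100160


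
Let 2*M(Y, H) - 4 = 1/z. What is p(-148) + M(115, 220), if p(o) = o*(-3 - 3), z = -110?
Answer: 195799/220 ≈ 890.00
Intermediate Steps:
p(o) = -6*o (p(o) = o*(-6) = -6*o)
M(Y, H) = 439/220 (M(Y, H) = 2 + (1/2)/(-110) = 2 + (1/2)*(-1/110) = 2 - 1/220 = 439/220)
p(-148) + M(115, 220) = -6*(-148) + 439/220 = 888 + 439/220 = 195799/220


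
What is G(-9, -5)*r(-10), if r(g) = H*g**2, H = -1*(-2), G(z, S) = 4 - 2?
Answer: 400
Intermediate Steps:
G(z, S) = 2
H = 2
r(g) = 2*g**2
G(-9, -5)*r(-10) = 2*(2*(-10)**2) = 2*(2*100) = 2*200 = 400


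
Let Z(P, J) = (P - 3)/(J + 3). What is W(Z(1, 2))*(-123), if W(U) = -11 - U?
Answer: 6519/5 ≈ 1303.8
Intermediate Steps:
Z(P, J) = (-3 + P)/(3 + J)
W(Z(1, 2))*(-123) = (-11 - (-3 + 1)/(3 + 2))*(-123) = (-11 - (-2)/5)*(-123) = (-11 - 1*(-⅖))*(-123) = (-11 + ⅖)*(-123) = -53/5*(-123) = 6519/5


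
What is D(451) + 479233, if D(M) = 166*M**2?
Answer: 34243799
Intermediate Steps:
D(451) + 479233 = 166*451**2 + 479233 = 166*203401 + 479233 = 33764566 + 479233 = 34243799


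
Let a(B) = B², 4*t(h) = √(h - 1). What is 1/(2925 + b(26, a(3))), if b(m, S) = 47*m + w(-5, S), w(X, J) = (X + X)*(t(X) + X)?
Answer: 2798/11743231 + 5*I*√6/35229693 ≈ 0.00023826 + 3.4765e-7*I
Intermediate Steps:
t(h) = √(-1 + h)/4 (t(h) = √(h - 1)/4 = √(-1 + h)/4)
w(X, J) = 2*X*(X + √(-1 + X)/4) (w(X, J) = (X + X)*(√(-1 + X)/4 + X) = (2*X)*(X + √(-1 + X)/4) = 2*X*(X + √(-1 + X)/4))
b(m, S) = 50 + 47*m - 5*I*√6/2 (b(m, S) = 47*m + (½)*(-5)*(√(-1 - 5) + 4*(-5)) = 47*m + (½)*(-5)*(√(-6) - 20) = 47*m + (½)*(-5)*(I*√6 - 20) = 47*m + (½)*(-5)*(-20 + I*√6) = 47*m + (50 - 5*I*√6/2) = 50 + 47*m - 5*I*√6/2)
1/(2925 + b(26, a(3))) = 1/(2925 + (50 + 47*26 - 5*I*√6/2)) = 1/(2925 + (50 + 1222 - 5*I*√6/2)) = 1/(2925 + (1272 - 5*I*√6/2)) = 1/(4197 - 5*I*√6/2)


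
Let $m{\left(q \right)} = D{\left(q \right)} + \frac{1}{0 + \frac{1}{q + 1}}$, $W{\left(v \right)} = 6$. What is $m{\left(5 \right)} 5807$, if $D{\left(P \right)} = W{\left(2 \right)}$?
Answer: $69684$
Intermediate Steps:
$D{\left(P \right)} = 6$
$m{\left(q \right)} = 7 + q$ ($m{\left(q \right)} = 6 + \frac{1}{0 + \frac{1}{q + 1}} = 6 + \frac{1}{0 + \frac{1}{1 + q}} = 6 + \frac{1}{\frac{1}{1 + q}} = 6 + \left(1 + q\right) = 7 + q$)
$m{\left(5 \right)} 5807 = \left(7 + 5\right) 5807 = 12 \cdot 5807 = 69684$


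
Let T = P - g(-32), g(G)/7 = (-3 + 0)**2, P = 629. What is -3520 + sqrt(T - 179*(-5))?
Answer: -3520 + sqrt(1461) ≈ -3481.8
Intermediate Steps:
g(G) = 63 (g(G) = 7*(-3 + 0)**2 = 7*(-3)**2 = 7*9 = 63)
T = 566 (T = 629 - 1*63 = 629 - 63 = 566)
-3520 + sqrt(T - 179*(-5)) = -3520 + sqrt(566 - 179*(-5)) = -3520 + sqrt(566 + 895) = -3520 + sqrt(1461)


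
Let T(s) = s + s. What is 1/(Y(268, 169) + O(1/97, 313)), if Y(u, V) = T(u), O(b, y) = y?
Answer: 1/849 ≈ 0.0011779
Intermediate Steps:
T(s) = 2*s
Y(u, V) = 2*u
1/(Y(268, 169) + O(1/97, 313)) = 1/(2*268 + 313) = 1/(536 + 313) = 1/849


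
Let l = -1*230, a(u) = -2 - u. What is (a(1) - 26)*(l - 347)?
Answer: 16733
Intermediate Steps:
l = -230
(a(1) - 26)*(l - 347) = ((-2 - 1*1) - 26)*(-230 - 347) = ((-2 - 1) - 26)*(-577) = (-3 - 26)*(-577) = -29*(-577) = 16733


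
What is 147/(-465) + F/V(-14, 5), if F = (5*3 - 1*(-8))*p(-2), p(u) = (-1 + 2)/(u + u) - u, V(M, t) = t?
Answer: 959/124 ≈ 7.7339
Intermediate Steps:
p(u) = 1/(2*u) - u
F = 161/4 (F = (5*3 - 1*(-8))*((½)/(-2) - 1*(-2)) = (15 + 8)*((½)*(-½) + 2) = 23*(-¼ + 2) = 23*(7/4) = 161/4 ≈ 40.250)
147/(-465) + F/V(-14, 5) = 147/(-465) + (161/4)/5 = 147*(-1/465) + (161/4)*(⅕) = -49/155 + 161/20 = 959/124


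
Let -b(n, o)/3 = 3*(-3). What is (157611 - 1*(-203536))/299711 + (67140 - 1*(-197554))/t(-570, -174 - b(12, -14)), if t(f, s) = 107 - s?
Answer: 39721468355/46155494 ≈ 860.60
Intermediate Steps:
b(n, o) = 27 (b(n, o) = -9*(-3) = -3*(-9) = 27)
(157611 - 1*(-203536))/299711 + (67140 - 1*(-197554))/t(-570, -174 - b(12, -14)) = (157611 - 1*(-203536))/299711 + (67140 - 1*(-197554))/(107 - (-174 - 1*27)) = (157611 + 203536)*(1/299711) + (67140 + 197554)/(107 - (-174 - 27)) = 361147*(1/299711) + 264694/(107 - 1*(-201)) = 361147/299711 + 264694/(107 + 201) = 361147/299711 + 264694/308 = 361147/299711 + 264694*(1/308) = 361147/299711 + 132347/154 = 39721468355/46155494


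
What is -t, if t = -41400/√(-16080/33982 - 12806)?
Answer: -20700*I*√3697153008926/108797393 ≈ -365.84*I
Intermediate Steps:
t = 20700*I*√3697153008926/108797393 (t = -41400/√(-16080*1/33982 - 12806) = -41400/√(-8040/16991 - 12806) = -41400*(-I*√3697153008926/217594786) = -(-20700)*I*√3697153008926/108797393 = 20700*I*√3697153008926/108797393 ≈ 365.84*I)
-t = -20700*I*√3697153008926/108797393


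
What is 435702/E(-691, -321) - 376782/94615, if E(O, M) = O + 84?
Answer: -41452651404/57431305 ≈ -721.78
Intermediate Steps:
E(O, M) = 84 + O
435702/E(-691, -321) - 376782/94615 = 435702/(84 - 691) - 376782/94615 = 435702/(-607) - 376782*1/94615 = 435702*(-1/607) - 376782/94615 = -435702/607 - 376782/94615 = -41452651404/57431305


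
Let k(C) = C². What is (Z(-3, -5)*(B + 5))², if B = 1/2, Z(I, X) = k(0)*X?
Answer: 0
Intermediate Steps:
Z(I, X) = 0 (Z(I, X) = 0²*X = 0*X = 0)
B = ½ ≈ 0.50000
(Z(-3, -5)*(B + 5))² = (0*(½ + 5))² = (0*(11/2))² = 0² = 0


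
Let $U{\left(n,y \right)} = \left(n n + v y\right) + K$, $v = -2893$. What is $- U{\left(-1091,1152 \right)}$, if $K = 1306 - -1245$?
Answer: $2139904$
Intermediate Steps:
$K = 2551$ ($K = 1306 + 1245 = 2551$)
$U{\left(n,y \right)} = 2551 + n^{2} - 2893 y$ ($U{\left(n,y \right)} = \left(n n - 2893 y\right) + 2551 = \left(n^{2} - 2893 y\right) + 2551 = 2551 + n^{2} - 2893 y$)
$- U{\left(-1091,1152 \right)} = - (2551 + \left(-1091\right)^{2} - 3332736) = - (2551 + 1190281 - 3332736) = \left(-1\right) \left(-2139904\right) = 2139904$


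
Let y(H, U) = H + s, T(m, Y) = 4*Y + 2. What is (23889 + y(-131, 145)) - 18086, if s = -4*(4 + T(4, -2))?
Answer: 5680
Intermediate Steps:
T(m, Y) = 2 + 4*Y
s = 8 (s = -4*(4 + (2 + 4*(-2))) = -4*(4 + (2 - 8)) = -4*(4 - 6) = -4*(-2) = 8)
y(H, U) = 8 + H (y(H, U) = H + 8 = 8 + H)
(23889 + y(-131, 145)) - 18086 = (23889 + (8 - 131)) - 18086 = (23889 - 123) - 18086 = 23766 - 18086 = 5680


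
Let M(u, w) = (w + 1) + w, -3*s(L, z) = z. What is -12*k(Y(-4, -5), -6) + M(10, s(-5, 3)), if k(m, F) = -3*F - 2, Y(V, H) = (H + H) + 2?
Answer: -193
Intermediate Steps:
Y(V, H) = 2 + 2*H (Y(V, H) = 2*H + 2 = 2 + 2*H)
k(m, F) = -2 - 3*F
s(L, z) = -z/3
M(u, w) = 1 + 2*w (M(u, w) = (1 + w) + w = 1 + 2*w)
-12*k(Y(-4, -5), -6) + M(10, s(-5, 3)) = -12*(-2 - 3*(-6)) + (1 + 2*(-1/3*3)) = -12*(-2 + 18) + (1 + 2*(-1)) = -12*16 + (1 - 2) = -192 - 1 = -193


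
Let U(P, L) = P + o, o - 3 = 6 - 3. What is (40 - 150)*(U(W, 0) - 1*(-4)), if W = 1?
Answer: -1210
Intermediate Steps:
o = 6 (o = 3 + (6 - 3) = 3 + 3 = 6)
U(P, L) = 6 + P (U(P, L) = P + 6 = 6 + P)
(40 - 150)*(U(W, 0) - 1*(-4)) = (40 - 150)*((6 + 1) - 1*(-4)) = -110*(7 + 4) = -110*11 = -1210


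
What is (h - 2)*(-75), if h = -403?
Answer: 30375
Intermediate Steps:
(h - 2)*(-75) = (-403 - 2)*(-75) = -405*(-75) = 30375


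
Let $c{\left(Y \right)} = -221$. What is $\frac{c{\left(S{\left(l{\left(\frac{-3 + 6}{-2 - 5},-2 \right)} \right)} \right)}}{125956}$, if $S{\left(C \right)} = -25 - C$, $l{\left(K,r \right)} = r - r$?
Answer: $- \frac{221}{125956} \approx -0.0017546$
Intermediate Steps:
$l{\left(K,r \right)} = 0$
$\frac{c{\left(S{\left(l{\left(\frac{-3 + 6}{-2 - 5},-2 \right)} \right)} \right)}}{125956} = - \frac{221}{125956}$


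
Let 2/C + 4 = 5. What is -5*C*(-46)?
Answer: 460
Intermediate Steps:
C = 2 (C = 2/(-4 + 5) = 2/1 = 2*1 = 2)
-5*C*(-46) = -5*2*(-46) = -10*(-46) = 460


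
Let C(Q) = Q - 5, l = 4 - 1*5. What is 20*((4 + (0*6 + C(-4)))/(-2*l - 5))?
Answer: 100/3 ≈ 33.333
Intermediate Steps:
l = -1 (l = 4 - 5 = -1)
C(Q) = -5 + Q
20*((4 + (0*6 + C(-4)))/(-2*l - 5)) = 20*((4 + (0*6 + (-5 - 4)))/(-2*(-1) - 5)) = 20*((4 + (0 - 9))/(2 - 5)) = 20*((4 - 9)/(-3)) = 20*(-5*(-1/3)) = 20*(5/3) = 100/3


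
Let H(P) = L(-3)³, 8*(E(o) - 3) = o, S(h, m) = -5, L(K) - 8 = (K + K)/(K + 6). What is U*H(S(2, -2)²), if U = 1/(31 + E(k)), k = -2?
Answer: 32/5 ≈ 6.4000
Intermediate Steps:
L(K) = 8 + 2*K/(6 + K) (L(K) = 8 + (K + K)/(K + 6) = 8 + (2*K)/(6 + K) = 8 + 2*K/(6 + K))
E(o) = 3 + o/8
H(P) = 216 (H(P) = (2*(24 + 5*(-3))/(6 - 3))³ = (2*(24 - 15)/3)³ = (2*(⅓)*9)³ = 6³ = 216)
U = 4/135 (U = 1/(31 + (3 + (⅛)*(-2))) = 1/(31 + (3 - ¼)) = 1/(31 + 11/4) = 1/(135/4) = 4/135 ≈ 0.029630)
U*H(S(2, -2)²) = (4/135)*216 = 32/5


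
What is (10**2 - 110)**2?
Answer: 100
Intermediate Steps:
(10**2 - 110)**2 = (100 - 110)**2 = (-10)**2 = 100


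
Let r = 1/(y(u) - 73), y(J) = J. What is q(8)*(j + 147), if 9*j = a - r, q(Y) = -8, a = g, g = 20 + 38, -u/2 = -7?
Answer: -217280/177 ≈ -1227.6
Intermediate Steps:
u = 14 (u = -2*(-7) = 14)
g = 58
a = 58
r = -1/59 (r = 1/(14 - 73) = 1/(-59) = -1/59 ≈ -0.016949)
j = 1141/177 (j = (58 - 1*(-1/59))/9 = (58 + 1/59)/9 = (⅑)*(3423/59) = 1141/177 ≈ 6.4463)
q(8)*(j + 147) = -8*(1141/177 + 147) = -8*27160/177 = -217280/177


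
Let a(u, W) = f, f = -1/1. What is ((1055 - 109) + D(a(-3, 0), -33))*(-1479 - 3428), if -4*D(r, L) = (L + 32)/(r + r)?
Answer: -37131269/8 ≈ -4.6414e+6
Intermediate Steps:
f = -1 (f = -1*1 = -1)
a(u, W) = -1
D(r, L) = -(32 + L)/(8*r) (D(r, L) = -(L + 32)/(4*(r + r)) = -(32 + L)/(4*(2*r)) = -(32 + L)*1/(2*r)/4 = -(32 + L)/(8*r))
((1055 - 109) + D(a(-3, 0), -33))*(-1479 - 3428) = ((1055 - 109) + (1/8)*(-32 - 1*(-33))/(-1))*(-1479 - 3428) = (946 + (1/8)*(-1)*(-32 + 33))*(-4907) = (946 + (1/8)*(-1)*1)*(-4907) = (946 - 1/8)*(-4907) = (7567/8)*(-4907) = -37131269/8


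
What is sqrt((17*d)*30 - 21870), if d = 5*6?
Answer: 3*I*sqrt(730) ≈ 81.056*I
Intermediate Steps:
d = 30
sqrt((17*d)*30 - 21870) = sqrt((17*30)*30 - 21870) = sqrt(510*30 - 21870) = sqrt(15300 - 21870) = sqrt(-6570) = 3*I*sqrt(730)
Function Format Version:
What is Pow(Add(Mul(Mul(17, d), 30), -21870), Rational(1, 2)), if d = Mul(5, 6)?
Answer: Mul(3, I, Pow(730, Rational(1, 2))) ≈ Mul(81.056, I)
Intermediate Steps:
d = 30
Pow(Add(Mul(Mul(17, d), 30), -21870), Rational(1, 2)) = Pow(Add(Mul(Mul(17, 30), 30), -21870), Rational(1, 2)) = Pow(Add(Mul(510, 30), -21870), Rational(1, 2)) = Pow(Add(15300, -21870), Rational(1, 2)) = Pow(-6570, Rational(1, 2)) = Mul(3, I, Pow(730, Rational(1, 2)))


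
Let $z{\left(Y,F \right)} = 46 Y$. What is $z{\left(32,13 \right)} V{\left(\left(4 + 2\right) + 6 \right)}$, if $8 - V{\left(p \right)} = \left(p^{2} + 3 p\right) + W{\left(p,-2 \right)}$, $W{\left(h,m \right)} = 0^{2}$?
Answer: $-253184$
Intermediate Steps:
$W{\left(h,m \right)} = 0$
$V{\left(p \right)} = 8 - p^{2} - 3 p$ ($V{\left(p \right)} = 8 - \left(\left(p^{2} + 3 p\right) + 0\right) = 8 - \left(p^{2} + 3 p\right) = 8 - p^{2} - 3 p$)
$z{\left(32,13 \right)} V{\left(\left(4 + 2\right) + 6 \right)} = 46 \cdot 32 \left(8 - \left(\left(4 + 2\right) + 6\right)^{2} - 3 \left(\left(4 + 2\right) + 6\right)\right) = 1472 \left(8 - \left(6 + 6\right)^{2} - 3 \left(6 + 6\right)\right) = 1472 \left(8 - 12^{2} - 36\right) = 1472 \left(8 - 144 - 36\right) = 1472 \left(-172\right) = -253184$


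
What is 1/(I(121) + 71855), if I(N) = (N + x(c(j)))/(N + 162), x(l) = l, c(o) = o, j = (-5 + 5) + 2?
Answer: 283/20335088 ≈ 1.3917e-5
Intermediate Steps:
j = 2 (j = 0 + 2 = 2)
I(N) = (2 + N)/(162 + N) (I(N) = (N + 2)/(N + 162) = (2 + N)/(162 + N))
1/(I(121) + 71855) = 1/((2 + 121)/(162 + 121) + 71855) = 1/(123/283 + 71855) = 1/(20335088/283) = 283/20335088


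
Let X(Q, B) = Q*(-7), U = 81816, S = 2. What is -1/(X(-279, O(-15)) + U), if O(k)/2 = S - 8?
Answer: -1/83769 ≈ -1.1938e-5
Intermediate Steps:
O(k) = -12 (O(k) = 2*(2 - 8) = 2*(-6) = -12)
X(Q, B) = -7*Q
-1/(X(-279, O(-15)) + U) = -1/(-7*(-279) + 81816) = -1/(1953 + 81816) = -1/83769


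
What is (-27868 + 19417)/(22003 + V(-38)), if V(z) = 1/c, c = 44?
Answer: -123948/322711 ≈ -0.38408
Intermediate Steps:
V(z) = 1/44
(-27868 + 19417)/(22003 + V(-38)) = (-27868 + 19417)/(22003 + 1/44) = -8451/968133/44 = -8451*44/968133 = -123948/322711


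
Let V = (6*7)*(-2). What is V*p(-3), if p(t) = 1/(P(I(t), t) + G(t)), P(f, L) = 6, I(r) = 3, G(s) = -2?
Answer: -21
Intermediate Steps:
V = -84 (V = 42*(-2) = -84)
p(t) = 1/4 (p(t) = 1/(6 - 2) = 1/4)
V*p(-3) = -84*1/4 = -21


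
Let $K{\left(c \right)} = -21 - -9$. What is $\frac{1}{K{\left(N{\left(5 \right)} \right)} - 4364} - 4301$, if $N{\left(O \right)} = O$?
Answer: $- \frac{18821177}{4376} \approx -4301.0$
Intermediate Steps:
$K{\left(c \right)} = -12$ ($K{\left(c \right)} = -21 + 9 = -12$)
$\frac{1}{K{\left(N{\left(5 \right)} \right)} - 4364} - 4301 = \frac{1}{-12 - 4364} - 4301 = \frac{1}{-4376} - 4301 = - \frac{1}{4376} - 4301 = - \frac{18821177}{4376}$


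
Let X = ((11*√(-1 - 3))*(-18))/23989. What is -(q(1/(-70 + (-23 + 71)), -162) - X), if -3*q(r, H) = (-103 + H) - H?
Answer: -103/3 - 396*I/23989 ≈ -34.333 - 0.016508*I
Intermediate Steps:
X = -396*I/23989 (X = ((11*√(-4))*(-18))*(1/23989) = ((11*(2*I))*(-18))*(1/23989) = ((22*I)*(-18))*(1/23989) = -396*I*(1/23989) = -396*I/23989 ≈ -0.016508*I)
q(r, H) = 103/3 (q(r, H) = -((-103 + H) - H)/3 = -⅓*(-103) = 103/3)
-(q(1/(-70 + (-23 + 71)), -162) - X) = -(103/3 - (-396)*I/23989) = -(103/3 + 396*I/23989) = -103/3 - 396*I/23989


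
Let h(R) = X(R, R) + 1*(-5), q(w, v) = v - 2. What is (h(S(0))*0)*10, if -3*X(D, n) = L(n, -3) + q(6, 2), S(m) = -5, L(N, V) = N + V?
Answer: 0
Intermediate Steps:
q(w, v) = -2 + v
X(D, n) = 1 - n/3 (X(D, n) = -((n - 3) + (-2 + 2))/3 = -((-3 + n) + 0)/3 = -(-3 + n)/3 = 1 - n/3)
h(R) = -4 - R/3 (h(R) = (1 - R/3) + 1*(-5) = (1 - R/3) - 5 = -4 - R/3)
(h(S(0))*0)*10 = ((-4 - ⅓*(-5))*0)*10 = ((-4 + 5/3)*0)*10 = -7/3*0*10 = 0*10 = 0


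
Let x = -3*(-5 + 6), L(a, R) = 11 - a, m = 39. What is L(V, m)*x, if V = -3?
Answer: -42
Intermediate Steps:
x = -3 (x = -3*1 = -3)
L(V, m)*x = (11 - 1*(-3))*(-3) = (11 + 3)*(-3) = 14*(-3) = -42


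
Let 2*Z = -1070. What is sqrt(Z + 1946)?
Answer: sqrt(1411) ≈ 37.563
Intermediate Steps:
Z = -535 (Z = (1/2)*(-1070) = -535)
sqrt(Z + 1946) = sqrt(-535 + 1946) = sqrt(1411)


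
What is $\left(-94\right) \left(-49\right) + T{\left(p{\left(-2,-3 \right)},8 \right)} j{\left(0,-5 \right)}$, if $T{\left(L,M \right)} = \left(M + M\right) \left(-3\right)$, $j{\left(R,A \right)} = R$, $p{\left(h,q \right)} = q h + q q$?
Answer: $4606$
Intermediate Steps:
$p{\left(h,q \right)} = q^{2} + h q$ ($p{\left(h,q \right)} = h q + q^{2} = q^{2} + h q$)
$T{\left(L,M \right)} = - 6 M$ ($T{\left(L,M \right)} = 2 M \left(-3\right) = - 6 M$)
$\left(-94\right) \left(-49\right) + T{\left(p{\left(-2,-3 \right)},8 \right)} j{\left(0,-5 \right)} = \left(-94\right) \left(-49\right) + \left(-6\right) 8 \cdot 0 = 4606 - 0 = 4606 + 0 = 4606$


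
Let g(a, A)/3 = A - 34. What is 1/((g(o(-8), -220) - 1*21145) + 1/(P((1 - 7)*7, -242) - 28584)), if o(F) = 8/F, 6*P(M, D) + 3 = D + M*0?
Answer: -171749/3762505349 ≈ -4.5647e-5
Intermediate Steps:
P(M, D) = -½ + D/6 (P(M, D) = -½ + (D + M*0)/6 = -½ + (D + 0)/6 = -½ + D/6)
g(a, A) = -102 + 3*A (g(a, A) = 3*(A - 34) = 3*(-34 + A) = -102 + 3*A)
1/((g(o(-8), -220) - 1*21145) + 1/(P((1 - 7)*7, -242) - 28584)) = 1/(((-102 + 3*(-220)) - 1*21145) + 1/((-½ + (⅙)*(-242)) - 28584)) = 1/(((-102 - 660) - 21145) + 1/((-½ - 121/3) - 28584)) = 1/((-762 - 21145) + 1/(-245/6 - 28584)) = 1/(-21907 + 1/(-171749/6)) = 1/(-21907 - 6/171749) = 1/(-3762505349/171749) = -171749/3762505349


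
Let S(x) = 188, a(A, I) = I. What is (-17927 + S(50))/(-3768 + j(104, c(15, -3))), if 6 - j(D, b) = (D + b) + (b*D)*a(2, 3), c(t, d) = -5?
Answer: 5913/767 ≈ 7.7093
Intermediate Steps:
j(D, b) = 6 - D - b - 3*D*b (j(D, b) = 6 - ((D + b) + (b*D)*3) = 6 - ((D + b) + (D*b)*3) = 6 - ((D + b) + 3*D*b) = 6 - (D + b + 3*D*b) = 6 + (-D - b - 3*D*b) = 6 - D - b - 3*D*b)
(-17927 + S(50))/(-3768 + j(104, c(15, -3))) = (-17927 + 188)/(-3768 + (6 - 1*104 - 1*(-5) - 3*104*(-5))) = -17739/(-3768 + (6 - 104 + 5 + 1560)) = -17739/(-3768 + 1467) = -17739/(-2301) = -17739*(-1/2301) = 5913/767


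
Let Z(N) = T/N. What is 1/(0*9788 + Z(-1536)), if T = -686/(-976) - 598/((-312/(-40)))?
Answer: 2248704/111211 ≈ 20.220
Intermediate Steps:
T = -111211/1464 (T = -686*(-1/976) - 598/((-312*(-1/40))) = 343/488 - 598/39/5 = 343/488 - 598*5/39 = 343/488 - 230/3 = -111211/1464 ≈ -75.964)
Z(N) = -111211/(1464*N)
1/(0*9788 + Z(-1536)) = 1/(0*9788 - 111211/1464/(-1536)) = 1/(0 - 111211/1464*(-1/1536)) = 1/(0 + 111211/2248704) = 1/(111211/2248704) = 2248704/111211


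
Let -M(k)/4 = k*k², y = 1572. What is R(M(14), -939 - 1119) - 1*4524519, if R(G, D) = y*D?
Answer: -7759695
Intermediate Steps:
M(k) = -4*k³ (M(k) = -4*k*k² = -4*k³)
R(G, D) = 1572*D
R(M(14), -939 - 1119) - 1*4524519 = 1572*(-939 - 1119) - 1*4524519 = 1572*(-2058) - 4524519 = -3235176 - 4524519 = -7759695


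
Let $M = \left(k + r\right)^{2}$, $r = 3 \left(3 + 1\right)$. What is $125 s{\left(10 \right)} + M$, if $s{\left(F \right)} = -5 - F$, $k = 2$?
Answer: $-1679$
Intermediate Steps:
$r = 12$ ($r = 3 \cdot 4 = 12$)
$M = 196$ ($M = \left(2 + 12\right)^{2} = 14^{2} = 196$)
$125 s{\left(10 \right)} + M = 125 \left(-5 - 10\right) + 196 = 125 \left(-15\right) + 196 = -1875 + 196 = -1679$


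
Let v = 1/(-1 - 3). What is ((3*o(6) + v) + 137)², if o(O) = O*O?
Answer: 958441/16 ≈ 59903.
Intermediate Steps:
v = -¼ (v = 1/(-4) = -¼ ≈ -0.25000)
o(O) = O²
((3*o(6) + v) + 137)² = ((3*6² - ¼) + 137)² = ((3*36 - ¼) + 137)² = ((108 - ¼) + 137)² = (431/4 + 137)² = (979/4)² = 958441/16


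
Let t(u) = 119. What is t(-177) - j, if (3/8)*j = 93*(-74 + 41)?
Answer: 8303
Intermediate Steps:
j = -8184 (j = 8*(93*(-74 + 41))/3 = 8*(93*(-33))/3 = (8/3)*(-3069) = -8184)
t(-177) - j = 119 - 1*(-8184) = 119 + 8184 = 8303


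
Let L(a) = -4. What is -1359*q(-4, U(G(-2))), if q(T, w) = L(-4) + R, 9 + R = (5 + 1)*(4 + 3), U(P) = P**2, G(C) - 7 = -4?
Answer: -39411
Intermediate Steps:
G(C) = 3 (G(C) = 7 - 4 = 3)
R = 33 (R = -9 + (5 + 1)*(4 + 3) = -9 + 6*7 = -9 + 42 = 33)
q(T, w) = 29 (q(T, w) = -4 + 33 = 29)
-1359*q(-4, U(G(-2))) = -1359*29 = -39411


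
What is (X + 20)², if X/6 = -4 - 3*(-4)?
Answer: 4624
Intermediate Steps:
X = 48 (X = 6*(-4 - 3*(-4)) = 6*(-4 + 12) = 6*8 = 48)
(X + 20)² = (48 + 20)² = 68² = 4624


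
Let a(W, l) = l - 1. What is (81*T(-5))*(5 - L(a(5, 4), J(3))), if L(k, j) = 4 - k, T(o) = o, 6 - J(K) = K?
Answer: -1620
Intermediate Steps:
a(W, l) = -1 + l
J(K) = 6 - K
(81*T(-5))*(5 - L(a(5, 4), J(3))) = (81*(-5))*(5 - (4 - (-1 + 4))) = -405*(5 - (4 - 1*3)) = -405*(5 - (4 - 3)) = -405*(5 - 1*1) = -405*(5 - 1) = -405*4 = -1620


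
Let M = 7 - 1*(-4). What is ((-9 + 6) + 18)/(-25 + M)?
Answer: -15/14 ≈ -1.0714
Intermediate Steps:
M = 11 (M = 7 + 4 = 11)
((-9 + 6) + 18)/(-25 + M) = ((-9 + 6) + 18)/(-25 + 11) = (-3 + 18)/(-14) = 15*(-1/14) = -15/14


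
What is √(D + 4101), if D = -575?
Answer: √3526 ≈ 59.380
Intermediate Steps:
√(D + 4101) = √(-575 + 4101) = √3526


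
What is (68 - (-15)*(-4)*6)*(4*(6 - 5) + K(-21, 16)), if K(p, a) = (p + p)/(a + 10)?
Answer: -9052/13 ≈ -696.31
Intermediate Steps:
K(p, a) = 2*p/(10 + a) (K(p, a) = (2*p)/(10 + a) = 2*p/(10 + a))
(68 - (-15)*(-4)*6)*(4*(6 - 5) + K(-21, 16)) = (68 - (-15)*(-4)*6)*(4*(6 - 5) + 2*(-21)/(10 + 16)) = (68 - 3*20*6)*(4*1 + 2*(-21)/26) = (68 - 60*6)*(4 + 2*(-21)*(1/26)) = (68 - 360)*(4 - 21/13) = -292*31/13 = -9052/13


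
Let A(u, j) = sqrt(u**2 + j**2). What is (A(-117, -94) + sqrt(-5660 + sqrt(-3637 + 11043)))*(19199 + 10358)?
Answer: 29557*sqrt(-5660 + 23*sqrt(14)) + 147785*sqrt(901) ≈ 4.436e+6 + 2.2067e+6*I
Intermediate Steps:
A(u, j) = sqrt(j**2 + u**2)
(A(-117, -94) + sqrt(-5660 + sqrt(-3637 + 11043)))*(19199 + 10358) = (sqrt((-94)**2 + (-117)**2) + sqrt(-5660 + sqrt(-3637 + 11043)))*(19199 + 10358) = (sqrt(8836 + 13689) + sqrt(-5660 + sqrt(7406)))*29557 = (sqrt(22525) + sqrt(-5660 + 23*sqrt(14)))*29557 = (5*sqrt(901) + sqrt(-5660 + 23*sqrt(14)))*29557 = (sqrt(-5660 + 23*sqrt(14)) + 5*sqrt(901))*29557 = 29557*sqrt(-5660 + 23*sqrt(14)) + 147785*sqrt(901)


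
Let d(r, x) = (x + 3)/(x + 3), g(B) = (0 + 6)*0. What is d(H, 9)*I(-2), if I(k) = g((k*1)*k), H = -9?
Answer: 0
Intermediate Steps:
g(B) = 0 (g(B) = 6*0 = 0)
d(r, x) = 1 (d(r, x) = (3 + x)/(3 + x) = 1)
I(k) = 0
d(H, 9)*I(-2) = 1*0 = 0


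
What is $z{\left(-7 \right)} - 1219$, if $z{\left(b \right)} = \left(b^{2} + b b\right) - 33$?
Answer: $-1154$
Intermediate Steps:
$z{\left(b \right)} = -33 + 2 b^{2}$ ($z{\left(b \right)} = \left(b^{2} + b^{2}\right) - 33 = 2 b^{2} - 33 = -33 + 2 b^{2}$)
$z{\left(-7 \right)} - 1219 = \left(-33 + 2 \left(-7\right)^{2}\right) - 1219 = \left(-33 + 2 \cdot 49\right) - 1219 = \left(-33 + 98\right) - 1219 = 65 - 1219 = -1154$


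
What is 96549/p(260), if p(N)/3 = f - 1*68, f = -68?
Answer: -32183/136 ≈ -236.64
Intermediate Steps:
p(N) = -408 (p(N) = 3*(-68 - 1*68) = 3*(-68 - 68) = 3*(-136) = -408)
96549/p(260) = 96549/(-408) = 96549*(-1/408) = -32183/136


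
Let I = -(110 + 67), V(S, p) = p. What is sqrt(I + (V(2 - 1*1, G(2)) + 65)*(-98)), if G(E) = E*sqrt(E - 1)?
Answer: I*sqrt(6743) ≈ 82.116*I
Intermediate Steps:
G(E) = E*sqrt(-1 + E)
I = -177 (I = -1*177 = -177)
sqrt(I + (V(2 - 1*1, G(2)) + 65)*(-98)) = sqrt(-177 + (2*sqrt(-1 + 2) + 65)*(-98)) = sqrt(-177 + (2*sqrt(1) + 65)*(-98)) = sqrt(-177 + (2*1 + 65)*(-98)) = sqrt(-177 + (2 + 65)*(-98)) = sqrt(-177 + 67*(-98)) = sqrt(-177 - 6566) = sqrt(-6743) = I*sqrt(6743)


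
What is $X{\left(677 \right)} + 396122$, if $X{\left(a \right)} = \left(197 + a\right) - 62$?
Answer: $396934$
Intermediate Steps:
$X{\left(a \right)} = 135 + a$
$X{\left(677 \right)} + 396122 = \left(135 + 677\right) + 396122 = 812 + 396122 = 396934$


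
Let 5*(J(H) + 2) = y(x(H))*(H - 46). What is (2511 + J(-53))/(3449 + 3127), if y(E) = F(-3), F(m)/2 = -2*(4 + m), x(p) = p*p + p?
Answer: 12941/32880 ≈ 0.39358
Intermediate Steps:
x(p) = p + p² (x(p) = p² + p = p + p²)
F(m) = -16 - 4*m (F(m) = 2*(-2*(4 + m)) = 2*(-8 - 2*m) = -16 - 4*m)
y(E) = -4 (y(E) = -16 - 4*(-3) = -16 + 12 = -4)
J(H) = 174/5 - 4*H/5 (J(H) = -2 + (-4*(H - 46))/5 = -2 + (-4*(-46 + H))/5 = -2 + (184 - 4*H)/5 = -2 + (184/5 - 4*H/5) = 174/5 - 4*H/5)
(2511 + J(-53))/(3449 + 3127) = (2511 + (174/5 - ⅘*(-53)))/(3449 + 3127) = (2511 + (174/5 + 212/5))/6576 = (2511 + 386/5)*(1/6576) = (12941/5)*(1/6576) = 12941/32880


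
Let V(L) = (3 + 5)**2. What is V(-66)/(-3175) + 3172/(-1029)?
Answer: -10136956/3267075 ≈ -3.1028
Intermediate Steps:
V(L) = 64 (V(L) = 8**2 = 64)
V(-66)/(-3175) + 3172/(-1029) = 64/(-3175) + 3172/(-1029) = 64*(-1/3175) + 3172*(-1/1029) = -64/3175 - 3172/1029 = -10136956/3267075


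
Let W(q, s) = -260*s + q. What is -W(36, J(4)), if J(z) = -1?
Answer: -296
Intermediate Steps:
W(q, s) = q - 260*s
-W(36, J(4)) = -(36 - 260*(-1)) = -(36 + 260) = -1*296 = -296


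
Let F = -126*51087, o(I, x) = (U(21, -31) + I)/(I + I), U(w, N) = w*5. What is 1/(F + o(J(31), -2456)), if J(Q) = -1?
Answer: -1/6437014 ≈ -1.5535e-7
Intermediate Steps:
U(w, N) = 5*w
o(I, x) = (105 + I)/(2*I) (o(I, x) = (5*21 + I)/(I + I) = (105 + I)/((2*I)) = (105 + I)*(1/(2*I)) = (105 + I)/(2*I))
F = -6436962
1/(F + o(J(31), -2456)) = 1/(-6436962 + (½)*(105 - 1)/(-1)) = 1/(-6436962 + (½)*(-1)*104) = 1/(-6436962 - 52) = 1/(-6437014) = -1/6437014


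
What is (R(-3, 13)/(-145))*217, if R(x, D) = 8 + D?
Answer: -4557/145 ≈ -31.428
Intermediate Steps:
(R(-3, 13)/(-145))*217 = ((8 + 13)/(-145))*217 = (21*(-1/145))*217 = -21/145*217 = -4557/145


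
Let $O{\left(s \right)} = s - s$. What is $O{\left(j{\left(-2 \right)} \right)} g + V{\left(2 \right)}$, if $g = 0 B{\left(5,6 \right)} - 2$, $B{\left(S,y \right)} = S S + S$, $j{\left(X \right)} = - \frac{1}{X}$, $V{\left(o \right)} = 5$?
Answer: $5$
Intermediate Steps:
$O{\left(s \right)} = 0$
$B{\left(S,y \right)} = S + S^{2}$ ($B{\left(S,y \right)} = S^{2} + S = S + S^{2}$)
$g = -2$ ($g = 0 \cdot 5 \left(1 + 5\right) - 2 = 0 \cdot 5 \cdot 6 - 2 = 0 \cdot 30 - 2 = 0 - 2 = -2$)
$O{\left(j{\left(-2 \right)} \right)} g + V{\left(2 \right)} = 0 \left(-2\right) + 5 = 0 + 5 = 5$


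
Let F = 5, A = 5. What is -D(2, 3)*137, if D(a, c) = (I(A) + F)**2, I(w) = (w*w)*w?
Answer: -2315300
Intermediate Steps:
I(w) = w**3 (I(w) = w**2*w = w**3)
D(a, c) = 16900 (D(a, c) = (5**3 + 5)**2 = (125 + 5)**2 = 130**2 = 16900)
-D(2, 3)*137 = -16900*137 = -1*2315300 = -2315300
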